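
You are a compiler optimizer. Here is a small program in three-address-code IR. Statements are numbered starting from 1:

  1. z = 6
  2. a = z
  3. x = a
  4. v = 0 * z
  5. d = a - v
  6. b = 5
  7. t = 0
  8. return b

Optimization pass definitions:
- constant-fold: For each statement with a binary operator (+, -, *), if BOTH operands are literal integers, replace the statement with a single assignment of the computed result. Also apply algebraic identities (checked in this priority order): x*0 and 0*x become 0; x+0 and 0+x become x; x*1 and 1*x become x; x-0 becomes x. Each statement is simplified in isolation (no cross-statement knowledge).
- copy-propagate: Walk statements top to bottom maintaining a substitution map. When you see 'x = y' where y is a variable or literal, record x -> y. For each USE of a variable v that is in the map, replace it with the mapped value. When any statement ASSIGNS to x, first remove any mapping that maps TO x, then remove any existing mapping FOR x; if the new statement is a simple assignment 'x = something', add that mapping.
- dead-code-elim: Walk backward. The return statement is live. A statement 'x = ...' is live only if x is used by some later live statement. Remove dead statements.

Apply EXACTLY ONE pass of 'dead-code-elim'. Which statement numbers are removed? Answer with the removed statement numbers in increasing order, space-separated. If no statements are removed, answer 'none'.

Backward liveness scan:
Stmt 1 'z = 6': DEAD (z not in live set [])
Stmt 2 'a = z': DEAD (a not in live set [])
Stmt 3 'x = a': DEAD (x not in live set [])
Stmt 4 'v = 0 * z': DEAD (v not in live set [])
Stmt 5 'd = a - v': DEAD (d not in live set [])
Stmt 6 'b = 5': KEEP (b is live); live-in = []
Stmt 7 't = 0': DEAD (t not in live set ['b'])
Stmt 8 'return b': KEEP (return); live-in = ['b']
Removed statement numbers: [1, 2, 3, 4, 5, 7]
Surviving IR:
  b = 5
  return b

Answer: 1 2 3 4 5 7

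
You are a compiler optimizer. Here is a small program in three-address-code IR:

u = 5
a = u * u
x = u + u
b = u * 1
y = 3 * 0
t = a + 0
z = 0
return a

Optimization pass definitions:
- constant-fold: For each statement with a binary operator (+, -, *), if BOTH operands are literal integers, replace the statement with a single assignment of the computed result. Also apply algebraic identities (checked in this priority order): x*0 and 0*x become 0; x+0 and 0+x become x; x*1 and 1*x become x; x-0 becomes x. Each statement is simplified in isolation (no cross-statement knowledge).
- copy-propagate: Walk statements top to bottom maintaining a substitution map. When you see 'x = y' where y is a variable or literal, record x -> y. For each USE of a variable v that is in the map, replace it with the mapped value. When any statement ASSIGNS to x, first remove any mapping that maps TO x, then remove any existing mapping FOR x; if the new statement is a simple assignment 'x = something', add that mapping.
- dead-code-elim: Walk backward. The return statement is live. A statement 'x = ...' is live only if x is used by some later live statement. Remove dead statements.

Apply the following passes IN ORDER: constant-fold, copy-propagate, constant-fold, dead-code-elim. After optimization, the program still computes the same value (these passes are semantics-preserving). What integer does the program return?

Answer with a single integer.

Answer: 25

Derivation:
Initial IR:
  u = 5
  a = u * u
  x = u + u
  b = u * 1
  y = 3 * 0
  t = a + 0
  z = 0
  return a
After constant-fold (8 stmts):
  u = 5
  a = u * u
  x = u + u
  b = u
  y = 0
  t = a
  z = 0
  return a
After copy-propagate (8 stmts):
  u = 5
  a = 5 * 5
  x = 5 + 5
  b = 5
  y = 0
  t = a
  z = 0
  return a
After constant-fold (8 stmts):
  u = 5
  a = 25
  x = 10
  b = 5
  y = 0
  t = a
  z = 0
  return a
After dead-code-elim (2 stmts):
  a = 25
  return a
Evaluate:
  u = 5  =>  u = 5
  a = u * u  =>  a = 25
  x = u + u  =>  x = 10
  b = u * 1  =>  b = 5
  y = 3 * 0  =>  y = 0
  t = a + 0  =>  t = 25
  z = 0  =>  z = 0
  return a = 25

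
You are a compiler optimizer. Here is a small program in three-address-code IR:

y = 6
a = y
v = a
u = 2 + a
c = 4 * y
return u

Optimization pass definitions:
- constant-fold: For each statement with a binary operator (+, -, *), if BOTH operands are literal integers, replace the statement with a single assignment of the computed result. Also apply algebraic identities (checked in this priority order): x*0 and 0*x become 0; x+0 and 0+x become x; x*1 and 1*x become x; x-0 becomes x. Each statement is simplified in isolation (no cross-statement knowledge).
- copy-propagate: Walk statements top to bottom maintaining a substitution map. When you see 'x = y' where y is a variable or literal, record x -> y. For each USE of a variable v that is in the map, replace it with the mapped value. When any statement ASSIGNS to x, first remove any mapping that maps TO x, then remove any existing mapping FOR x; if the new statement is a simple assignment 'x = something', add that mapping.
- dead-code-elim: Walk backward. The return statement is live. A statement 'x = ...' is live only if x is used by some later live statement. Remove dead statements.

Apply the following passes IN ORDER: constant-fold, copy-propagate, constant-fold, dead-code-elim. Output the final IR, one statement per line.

Answer: u = 8
return u

Derivation:
Initial IR:
  y = 6
  a = y
  v = a
  u = 2 + a
  c = 4 * y
  return u
After constant-fold (6 stmts):
  y = 6
  a = y
  v = a
  u = 2 + a
  c = 4 * y
  return u
After copy-propagate (6 stmts):
  y = 6
  a = 6
  v = 6
  u = 2 + 6
  c = 4 * 6
  return u
After constant-fold (6 stmts):
  y = 6
  a = 6
  v = 6
  u = 8
  c = 24
  return u
After dead-code-elim (2 stmts):
  u = 8
  return u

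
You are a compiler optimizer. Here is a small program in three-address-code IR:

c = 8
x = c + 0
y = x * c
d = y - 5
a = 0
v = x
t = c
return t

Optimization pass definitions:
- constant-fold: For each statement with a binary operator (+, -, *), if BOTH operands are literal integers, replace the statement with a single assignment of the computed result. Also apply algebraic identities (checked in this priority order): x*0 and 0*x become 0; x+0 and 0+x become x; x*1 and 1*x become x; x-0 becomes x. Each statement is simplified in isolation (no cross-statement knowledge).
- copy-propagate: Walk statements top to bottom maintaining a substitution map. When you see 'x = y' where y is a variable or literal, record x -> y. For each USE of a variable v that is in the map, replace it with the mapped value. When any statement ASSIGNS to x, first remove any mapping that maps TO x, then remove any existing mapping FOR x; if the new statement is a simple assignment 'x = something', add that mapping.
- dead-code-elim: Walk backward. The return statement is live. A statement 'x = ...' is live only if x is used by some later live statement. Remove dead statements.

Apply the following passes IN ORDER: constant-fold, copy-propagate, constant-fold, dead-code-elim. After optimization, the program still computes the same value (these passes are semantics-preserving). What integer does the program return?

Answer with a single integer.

Answer: 8

Derivation:
Initial IR:
  c = 8
  x = c + 0
  y = x * c
  d = y - 5
  a = 0
  v = x
  t = c
  return t
After constant-fold (8 stmts):
  c = 8
  x = c
  y = x * c
  d = y - 5
  a = 0
  v = x
  t = c
  return t
After copy-propagate (8 stmts):
  c = 8
  x = 8
  y = 8 * 8
  d = y - 5
  a = 0
  v = 8
  t = 8
  return 8
After constant-fold (8 stmts):
  c = 8
  x = 8
  y = 64
  d = y - 5
  a = 0
  v = 8
  t = 8
  return 8
After dead-code-elim (1 stmts):
  return 8
Evaluate:
  c = 8  =>  c = 8
  x = c + 0  =>  x = 8
  y = x * c  =>  y = 64
  d = y - 5  =>  d = 59
  a = 0  =>  a = 0
  v = x  =>  v = 8
  t = c  =>  t = 8
  return t = 8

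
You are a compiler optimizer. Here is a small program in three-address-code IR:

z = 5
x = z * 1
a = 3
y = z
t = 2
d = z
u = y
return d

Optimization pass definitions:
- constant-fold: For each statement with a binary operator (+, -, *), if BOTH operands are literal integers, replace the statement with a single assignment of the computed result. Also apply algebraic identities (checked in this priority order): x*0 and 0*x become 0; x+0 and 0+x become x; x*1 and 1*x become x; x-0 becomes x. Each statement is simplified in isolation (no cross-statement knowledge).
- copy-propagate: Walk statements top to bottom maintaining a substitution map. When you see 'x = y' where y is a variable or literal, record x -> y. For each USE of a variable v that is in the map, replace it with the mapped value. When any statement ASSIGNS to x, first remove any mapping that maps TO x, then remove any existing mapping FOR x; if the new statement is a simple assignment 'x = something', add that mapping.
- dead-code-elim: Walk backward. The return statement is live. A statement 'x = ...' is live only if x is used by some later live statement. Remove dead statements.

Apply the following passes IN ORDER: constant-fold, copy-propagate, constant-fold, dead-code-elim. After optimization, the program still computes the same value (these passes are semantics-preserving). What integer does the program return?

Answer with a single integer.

Initial IR:
  z = 5
  x = z * 1
  a = 3
  y = z
  t = 2
  d = z
  u = y
  return d
After constant-fold (8 stmts):
  z = 5
  x = z
  a = 3
  y = z
  t = 2
  d = z
  u = y
  return d
After copy-propagate (8 stmts):
  z = 5
  x = 5
  a = 3
  y = 5
  t = 2
  d = 5
  u = 5
  return 5
After constant-fold (8 stmts):
  z = 5
  x = 5
  a = 3
  y = 5
  t = 2
  d = 5
  u = 5
  return 5
After dead-code-elim (1 stmts):
  return 5
Evaluate:
  z = 5  =>  z = 5
  x = z * 1  =>  x = 5
  a = 3  =>  a = 3
  y = z  =>  y = 5
  t = 2  =>  t = 2
  d = z  =>  d = 5
  u = y  =>  u = 5
  return d = 5

Answer: 5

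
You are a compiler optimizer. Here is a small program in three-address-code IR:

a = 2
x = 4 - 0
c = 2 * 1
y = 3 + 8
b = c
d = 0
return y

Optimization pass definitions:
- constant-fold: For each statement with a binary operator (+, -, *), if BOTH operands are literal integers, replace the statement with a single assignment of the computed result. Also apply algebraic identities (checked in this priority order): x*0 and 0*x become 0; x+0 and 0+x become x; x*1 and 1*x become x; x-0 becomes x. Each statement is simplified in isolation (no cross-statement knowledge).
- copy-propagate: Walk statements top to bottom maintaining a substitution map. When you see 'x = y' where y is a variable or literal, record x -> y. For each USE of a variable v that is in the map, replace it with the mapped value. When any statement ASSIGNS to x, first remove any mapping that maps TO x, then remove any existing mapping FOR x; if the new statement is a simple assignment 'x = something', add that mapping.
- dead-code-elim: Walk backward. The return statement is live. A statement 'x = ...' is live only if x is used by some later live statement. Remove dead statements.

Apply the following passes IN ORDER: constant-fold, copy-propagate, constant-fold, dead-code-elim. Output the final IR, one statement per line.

Initial IR:
  a = 2
  x = 4 - 0
  c = 2 * 1
  y = 3 + 8
  b = c
  d = 0
  return y
After constant-fold (7 stmts):
  a = 2
  x = 4
  c = 2
  y = 11
  b = c
  d = 0
  return y
After copy-propagate (7 stmts):
  a = 2
  x = 4
  c = 2
  y = 11
  b = 2
  d = 0
  return 11
After constant-fold (7 stmts):
  a = 2
  x = 4
  c = 2
  y = 11
  b = 2
  d = 0
  return 11
After dead-code-elim (1 stmts):
  return 11

Answer: return 11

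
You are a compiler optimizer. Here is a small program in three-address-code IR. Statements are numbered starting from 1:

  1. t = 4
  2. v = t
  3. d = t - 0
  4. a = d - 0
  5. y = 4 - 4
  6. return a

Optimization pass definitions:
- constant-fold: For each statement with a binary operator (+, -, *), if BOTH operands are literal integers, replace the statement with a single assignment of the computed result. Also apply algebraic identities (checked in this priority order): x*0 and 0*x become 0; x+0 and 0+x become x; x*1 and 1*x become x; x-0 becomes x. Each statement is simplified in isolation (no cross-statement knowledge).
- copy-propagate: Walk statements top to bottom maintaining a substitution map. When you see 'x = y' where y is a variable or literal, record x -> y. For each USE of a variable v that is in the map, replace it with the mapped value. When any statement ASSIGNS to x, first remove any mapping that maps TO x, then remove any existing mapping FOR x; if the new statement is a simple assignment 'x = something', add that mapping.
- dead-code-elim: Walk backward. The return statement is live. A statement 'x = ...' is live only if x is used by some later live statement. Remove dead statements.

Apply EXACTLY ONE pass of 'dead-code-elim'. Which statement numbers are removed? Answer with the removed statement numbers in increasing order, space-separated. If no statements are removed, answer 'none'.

Backward liveness scan:
Stmt 1 't = 4': KEEP (t is live); live-in = []
Stmt 2 'v = t': DEAD (v not in live set ['t'])
Stmt 3 'd = t - 0': KEEP (d is live); live-in = ['t']
Stmt 4 'a = d - 0': KEEP (a is live); live-in = ['d']
Stmt 5 'y = 4 - 4': DEAD (y not in live set ['a'])
Stmt 6 'return a': KEEP (return); live-in = ['a']
Removed statement numbers: [2, 5]
Surviving IR:
  t = 4
  d = t - 0
  a = d - 0
  return a

Answer: 2 5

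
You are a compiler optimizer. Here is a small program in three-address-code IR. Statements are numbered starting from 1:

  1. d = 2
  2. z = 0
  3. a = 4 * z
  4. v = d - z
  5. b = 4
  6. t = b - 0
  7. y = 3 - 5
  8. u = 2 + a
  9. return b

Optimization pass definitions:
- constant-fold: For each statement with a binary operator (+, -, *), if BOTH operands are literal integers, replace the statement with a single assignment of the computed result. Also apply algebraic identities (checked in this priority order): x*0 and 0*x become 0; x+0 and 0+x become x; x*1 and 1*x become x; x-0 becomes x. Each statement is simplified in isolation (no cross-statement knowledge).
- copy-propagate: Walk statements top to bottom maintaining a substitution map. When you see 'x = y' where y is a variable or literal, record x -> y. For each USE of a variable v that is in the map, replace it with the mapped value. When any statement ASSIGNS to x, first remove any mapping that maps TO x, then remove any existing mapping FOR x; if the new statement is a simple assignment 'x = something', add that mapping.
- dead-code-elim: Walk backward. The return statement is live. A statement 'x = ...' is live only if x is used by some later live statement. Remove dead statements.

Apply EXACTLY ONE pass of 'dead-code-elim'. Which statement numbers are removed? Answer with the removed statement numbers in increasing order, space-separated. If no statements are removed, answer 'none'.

Backward liveness scan:
Stmt 1 'd = 2': DEAD (d not in live set [])
Stmt 2 'z = 0': DEAD (z not in live set [])
Stmt 3 'a = 4 * z': DEAD (a not in live set [])
Stmt 4 'v = d - z': DEAD (v not in live set [])
Stmt 5 'b = 4': KEEP (b is live); live-in = []
Stmt 6 't = b - 0': DEAD (t not in live set ['b'])
Stmt 7 'y = 3 - 5': DEAD (y not in live set ['b'])
Stmt 8 'u = 2 + a': DEAD (u not in live set ['b'])
Stmt 9 'return b': KEEP (return); live-in = ['b']
Removed statement numbers: [1, 2, 3, 4, 6, 7, 8]
Surviving IR:
  b = 4
  return b

Answer: 1 2 3 4 6 7 8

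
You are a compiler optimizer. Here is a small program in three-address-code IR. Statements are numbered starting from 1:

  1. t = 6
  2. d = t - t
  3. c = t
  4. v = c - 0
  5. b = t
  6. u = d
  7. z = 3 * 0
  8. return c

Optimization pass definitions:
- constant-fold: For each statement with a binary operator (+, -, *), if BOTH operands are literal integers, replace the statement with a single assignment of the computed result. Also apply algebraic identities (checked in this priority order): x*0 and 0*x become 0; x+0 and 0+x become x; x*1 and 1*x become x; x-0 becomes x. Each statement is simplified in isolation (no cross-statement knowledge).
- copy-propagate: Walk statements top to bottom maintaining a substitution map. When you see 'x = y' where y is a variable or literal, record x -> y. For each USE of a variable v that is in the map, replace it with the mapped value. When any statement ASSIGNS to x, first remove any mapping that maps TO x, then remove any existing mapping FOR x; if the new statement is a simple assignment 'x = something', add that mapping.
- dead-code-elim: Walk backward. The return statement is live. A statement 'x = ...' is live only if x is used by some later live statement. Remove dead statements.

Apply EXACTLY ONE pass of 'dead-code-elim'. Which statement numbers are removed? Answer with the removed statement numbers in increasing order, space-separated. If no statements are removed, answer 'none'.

Backward liveness scan:
Stmt 1 't = 6': KEEP (t is live); live-in = []
Stmt 2 'd = t - t': DEAD (d not in live set ['t'])
Stmt 3 'c = t': KEEP (c is live); live-in = ['t']
Stmt 4 'v = c - 0': DEAD (v not in live set ['c'])
Stmt 5 'b = t': DEAD (b not in live set ['c'])
Stmt 6 'u = d': DEAD (u not in live set ['c'])
Stmt 7 'z = 3 * 0': DEAD (z not in live set ['c'])
Stmt 8 'return c': KEEP (return); live-in = ['c']
Removed statement numbers: [2, 4, 5, 6, 7]
Surviving IR:
  t = 6
  c = t
  return c

Answer: 2 4 5 6 7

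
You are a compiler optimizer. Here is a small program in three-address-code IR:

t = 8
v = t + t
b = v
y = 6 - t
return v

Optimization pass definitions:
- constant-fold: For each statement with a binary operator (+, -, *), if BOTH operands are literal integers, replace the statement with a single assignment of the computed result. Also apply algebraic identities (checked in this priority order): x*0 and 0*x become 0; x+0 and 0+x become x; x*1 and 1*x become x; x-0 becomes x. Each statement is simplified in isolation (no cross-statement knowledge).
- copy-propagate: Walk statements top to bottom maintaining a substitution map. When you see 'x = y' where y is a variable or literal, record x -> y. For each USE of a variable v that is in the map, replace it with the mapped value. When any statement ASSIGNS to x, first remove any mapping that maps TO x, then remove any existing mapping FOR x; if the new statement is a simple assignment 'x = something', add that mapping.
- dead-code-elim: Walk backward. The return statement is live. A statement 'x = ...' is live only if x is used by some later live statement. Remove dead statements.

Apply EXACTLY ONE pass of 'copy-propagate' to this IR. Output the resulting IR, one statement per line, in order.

Applying copy-propagate statement-by-statement:
  [1] t = 8  (unchanged)
  [2] v = t + t  -> v = 8 + 8
  [3] b = v  (unchanged)
  [4] y = 6 - t  -> y = 6 - 8
  [5] return v  (unchanged)
Result (5 stmts):
  t = 8
  v = 8 + 8
  b = v
  y = 6 - 8
  return v

Answer: t = 8
v = 8 + 8
b = v
y = 6 - 8
return v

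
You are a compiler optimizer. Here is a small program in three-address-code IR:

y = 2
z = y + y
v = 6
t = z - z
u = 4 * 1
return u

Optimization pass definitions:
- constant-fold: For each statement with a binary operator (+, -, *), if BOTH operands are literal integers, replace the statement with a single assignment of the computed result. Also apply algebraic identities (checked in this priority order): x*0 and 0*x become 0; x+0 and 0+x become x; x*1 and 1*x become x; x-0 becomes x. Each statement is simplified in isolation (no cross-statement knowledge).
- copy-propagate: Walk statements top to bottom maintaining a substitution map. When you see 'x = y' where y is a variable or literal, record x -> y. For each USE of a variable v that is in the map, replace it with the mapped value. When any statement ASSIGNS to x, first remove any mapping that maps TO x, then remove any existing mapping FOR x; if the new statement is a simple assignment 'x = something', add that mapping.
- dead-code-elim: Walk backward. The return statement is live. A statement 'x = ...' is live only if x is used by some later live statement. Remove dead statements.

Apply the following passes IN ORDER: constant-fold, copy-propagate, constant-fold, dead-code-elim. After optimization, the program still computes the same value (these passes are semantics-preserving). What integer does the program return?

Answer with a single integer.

Answer: 4

Derivation:
Initial IR:
  y = 2
  z = y + y
  v = 6
  t = z - z
  u = 4 * 1
  return u
After constant-fold (6 stmts):
  y = 2
  z = y + y
  v = 6
  t = z - z
  u = 4
  return u
After copy-propagate (6 stmts):
  y = 2
  z = 2 + 2
  v = 6
  t = z - z
  u = 4
  return 4
After constant-fold (6 stmts):
  y = 2
  z = 4
  v = 6
  t = z - z
  u = 4
  return 4
After dead-code-elim (1 stmts):
  return 4
Evaluate:
  y = 2  =>  y = 2
  z = y + y  =>  z = 4
  v = 6  =>  v = 6
  t = z - z  =>  t = 0
  u = 4 * 1  =>  u = 4
  return u = 4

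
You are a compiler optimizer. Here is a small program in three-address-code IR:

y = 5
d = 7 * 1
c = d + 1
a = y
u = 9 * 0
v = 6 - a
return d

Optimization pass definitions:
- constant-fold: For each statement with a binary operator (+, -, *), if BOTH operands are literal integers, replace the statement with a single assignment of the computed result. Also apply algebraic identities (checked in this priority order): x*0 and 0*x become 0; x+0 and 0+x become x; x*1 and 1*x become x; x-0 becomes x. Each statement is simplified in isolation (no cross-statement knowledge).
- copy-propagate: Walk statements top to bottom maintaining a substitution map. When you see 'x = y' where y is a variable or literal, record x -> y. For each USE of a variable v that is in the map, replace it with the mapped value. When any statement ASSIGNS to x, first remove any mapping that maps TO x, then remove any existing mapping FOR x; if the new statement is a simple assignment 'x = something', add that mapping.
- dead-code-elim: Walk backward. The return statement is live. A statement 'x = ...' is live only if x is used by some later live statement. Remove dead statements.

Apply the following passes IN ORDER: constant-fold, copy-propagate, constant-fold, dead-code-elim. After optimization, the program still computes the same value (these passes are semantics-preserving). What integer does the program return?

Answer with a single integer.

Answer: 7

Derivation:
Initial IR:
  y = 5
  d = 7 * 1
  c = d + 1
  a = y
  u = 9 * 0
  v = 6 - a
  return d
After constant-fold (7 stmts):
  y = 5
  d = 7
  c = d + 1
  a = y
  u = 0
  v = 6 - a
  return d
After copy-propagate (7 stmts):
  y = 5
  d = 7
  c = 7 + 1
  a = 5
  u = 0
  v = 6 - 5
  return 7
After constant-fold (7 stmts):
  y = 5
  d = 7
  c = 8
  a = 5
  u = 0
  v = 1
  return 7
After dead-code-elim (1 stmts):
  return 7
Evaluate:
  y = 5  =>  y = 5
  d = 7 * 1  =>  d = 7
  c = d + 1  =>  c = 8
  a = y  =>  a = 5
  u = 9 * 0  =>  u = 0
  v = 6 - a  =>  v = 1
  return d = 7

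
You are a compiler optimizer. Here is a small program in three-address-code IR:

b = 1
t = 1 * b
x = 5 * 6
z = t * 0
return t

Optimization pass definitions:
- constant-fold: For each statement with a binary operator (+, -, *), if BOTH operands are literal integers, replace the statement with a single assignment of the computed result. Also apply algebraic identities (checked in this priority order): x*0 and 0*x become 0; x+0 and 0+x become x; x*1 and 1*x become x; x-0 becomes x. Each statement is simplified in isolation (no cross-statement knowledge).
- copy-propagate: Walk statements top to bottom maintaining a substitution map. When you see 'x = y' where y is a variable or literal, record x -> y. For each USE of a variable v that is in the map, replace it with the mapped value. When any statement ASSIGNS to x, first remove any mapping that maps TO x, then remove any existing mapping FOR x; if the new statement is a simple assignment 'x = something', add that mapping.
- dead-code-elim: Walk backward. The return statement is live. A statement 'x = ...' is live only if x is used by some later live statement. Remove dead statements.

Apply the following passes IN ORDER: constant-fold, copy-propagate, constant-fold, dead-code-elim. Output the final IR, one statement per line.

Initial IR:
  b = 1
  t = 1 * b
  x = 5 * 6
  z = t * 0
  return t
After constant-fold (5 stmts):
  b = 1
  t = b
  x = 30
  z = 0
  return t
After copy-propagate (5 stmts):
  b = 1
  t = 1
  x = 30
  z = 0
  return 1
After constant-fold (5 stmts):
  b = 1
  t = 1
  x = 30
  z = 0
  return 1
After dead-code-elim (1 stmts):
  return 1

Answer: return 1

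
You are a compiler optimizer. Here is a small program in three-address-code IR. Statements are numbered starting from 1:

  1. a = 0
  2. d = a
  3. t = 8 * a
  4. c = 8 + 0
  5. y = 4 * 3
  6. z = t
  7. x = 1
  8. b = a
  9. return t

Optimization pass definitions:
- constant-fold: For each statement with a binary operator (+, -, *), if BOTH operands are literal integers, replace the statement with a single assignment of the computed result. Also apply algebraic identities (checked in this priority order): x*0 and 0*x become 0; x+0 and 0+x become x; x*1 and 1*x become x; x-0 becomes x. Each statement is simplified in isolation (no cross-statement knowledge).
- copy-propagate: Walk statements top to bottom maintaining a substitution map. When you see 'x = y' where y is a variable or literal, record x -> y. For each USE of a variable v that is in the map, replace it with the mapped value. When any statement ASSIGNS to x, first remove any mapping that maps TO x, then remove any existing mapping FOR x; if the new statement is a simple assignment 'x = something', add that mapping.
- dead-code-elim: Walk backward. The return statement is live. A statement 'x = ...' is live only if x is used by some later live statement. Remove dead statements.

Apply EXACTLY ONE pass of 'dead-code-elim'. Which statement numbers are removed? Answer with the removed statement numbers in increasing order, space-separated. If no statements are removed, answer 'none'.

Backward liveness scan:
Stmt 1 'a = 0': KEEP (a is live); live-in = []
Stmt 2 'd = a': DEAD (d not in live set ['a'])
Stmt 3 't = 8 * a': KEEP (t is live); live-in = ['a']
Stmt 4 'c = 8 + 0': DEAD (c not in live set ['t'])
Stmt 5 'y = 4 * 3': DEAD (y not in live set ['t'])
Stmt 6 'z = t': DEAD (z not in live set ['t'])
Stmt 7 'x = 1': DEAD (x not in live set ['t'])
Stmt 8 'b = a': DEAD (b not in live set ['t'])
Stmt 9 'return t': KEEP (return); live-in = ['t']
Removed statement numbers: [2, 4, 5, 6, 7, 8]
Surviving IR:
  a = 0
  t = 8 * a
  return t

Answer: 2 4 5 6 7 8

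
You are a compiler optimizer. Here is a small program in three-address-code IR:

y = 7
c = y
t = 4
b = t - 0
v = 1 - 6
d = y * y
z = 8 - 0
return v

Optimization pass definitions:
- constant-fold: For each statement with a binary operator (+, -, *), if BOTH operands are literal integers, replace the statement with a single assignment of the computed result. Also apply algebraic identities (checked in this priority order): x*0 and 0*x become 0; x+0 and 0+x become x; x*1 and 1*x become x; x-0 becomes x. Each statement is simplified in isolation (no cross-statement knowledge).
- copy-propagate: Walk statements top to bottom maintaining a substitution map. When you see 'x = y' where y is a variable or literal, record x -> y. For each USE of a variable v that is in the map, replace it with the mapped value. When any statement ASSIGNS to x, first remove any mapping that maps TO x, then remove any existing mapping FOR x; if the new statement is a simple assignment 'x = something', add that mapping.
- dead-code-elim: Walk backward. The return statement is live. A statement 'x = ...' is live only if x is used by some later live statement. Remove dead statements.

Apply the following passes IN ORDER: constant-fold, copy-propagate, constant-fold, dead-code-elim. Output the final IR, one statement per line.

Answer: return -5

Derivation:
Initial IR:
  y = 7
  c = y
  t = 4
  b = t - 0
  v = 1 - 6
  d = y * y
  z = 8 - 0
  return v
After constant-fold (8 stmts):
  y = 7
  c = y
  t = 4
  b = t
  v = -5
  d = y * y
  z = 8
  return v
After copy-propagate (8 stmts):
  y = 7
  c = 7
  t = 4
  b = 4
  v = -5
  d = 7 * 7
  z = 8
  return -5
After constant-fold (8 stmts):
  y = 7
  c = 7
  t = 4
  b = 4
  v = -5
  d = 49
  z = 8
  return -5
After dead-code-elim (1 stmts):
  return -5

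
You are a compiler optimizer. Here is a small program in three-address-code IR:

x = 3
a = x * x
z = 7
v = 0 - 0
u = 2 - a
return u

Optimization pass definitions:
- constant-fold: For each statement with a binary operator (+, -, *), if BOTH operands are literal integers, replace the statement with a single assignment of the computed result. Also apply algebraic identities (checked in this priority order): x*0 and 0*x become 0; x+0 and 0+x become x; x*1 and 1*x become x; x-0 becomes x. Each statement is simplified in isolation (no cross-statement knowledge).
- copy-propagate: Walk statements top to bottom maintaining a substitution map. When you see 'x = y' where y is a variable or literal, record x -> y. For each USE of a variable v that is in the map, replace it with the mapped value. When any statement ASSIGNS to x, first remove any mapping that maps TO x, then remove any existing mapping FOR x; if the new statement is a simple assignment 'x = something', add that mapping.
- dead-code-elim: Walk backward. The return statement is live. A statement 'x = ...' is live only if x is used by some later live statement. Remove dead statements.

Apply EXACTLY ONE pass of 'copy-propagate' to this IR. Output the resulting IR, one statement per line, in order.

Applying copy-propagate statement-by-statement:
  [1] x = 3  (unchanged)
  [2] a = x * x  -> a = 3 * 3
  [3] z = 7  (unchanged)
  [4] v = 0 - 0  (unchanged)
  [5] u = 2 - a  (unchanged)
  [6] return u  (unchanged)
Result (6 stmts):
  x = 3
  a = 3 * 3
  z = 7
  v = 0 - 0
  u = 2 - a
  return u

Answer: x = 3
a = 3 * 3
z = 7
v = 0 - 0
u = 2 - a
return u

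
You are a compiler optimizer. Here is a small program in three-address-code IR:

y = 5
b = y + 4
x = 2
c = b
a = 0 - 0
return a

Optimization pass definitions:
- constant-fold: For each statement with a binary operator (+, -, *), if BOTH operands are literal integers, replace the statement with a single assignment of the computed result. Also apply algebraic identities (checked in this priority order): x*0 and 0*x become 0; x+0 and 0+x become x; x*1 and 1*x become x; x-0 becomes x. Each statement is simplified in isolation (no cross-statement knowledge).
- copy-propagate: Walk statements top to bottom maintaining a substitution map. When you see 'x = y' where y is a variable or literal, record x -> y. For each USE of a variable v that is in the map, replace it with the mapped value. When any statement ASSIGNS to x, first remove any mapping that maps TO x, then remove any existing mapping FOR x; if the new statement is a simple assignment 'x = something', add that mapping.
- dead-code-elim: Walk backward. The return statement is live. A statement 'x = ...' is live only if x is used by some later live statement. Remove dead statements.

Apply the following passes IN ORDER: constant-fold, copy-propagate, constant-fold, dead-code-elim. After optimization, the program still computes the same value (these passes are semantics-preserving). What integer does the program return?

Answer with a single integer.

Initial IR:
  y = 5
  b = y + 4
  x = 2
  c = b
  a = 0 - 0
  return a
After constant-fold (6 stmts):
  y = 5
  b = y + 4
  x = 2
  c = b
  a = 0
  return a
After copy-propagate (6 stmts):
  y = 5
  b = 5 + 4
  x = 2
  c = b
  a = 0
  return 0
After constant-fold (6 stmts):
  y = 5
  b = 9
  x = 2
  c = b
  a = 0
  return 0
After dead-code-elim (1 stmts):
  return 0
Evaluate:
  y = 5  =>  y = 5
  b = y + 4  =>  b = 9
  x = 2  =>  x = 2
  c = b  =>  c = 9
  a = 0 - 0  =>  a = 0
  return a = 0

Answer: 0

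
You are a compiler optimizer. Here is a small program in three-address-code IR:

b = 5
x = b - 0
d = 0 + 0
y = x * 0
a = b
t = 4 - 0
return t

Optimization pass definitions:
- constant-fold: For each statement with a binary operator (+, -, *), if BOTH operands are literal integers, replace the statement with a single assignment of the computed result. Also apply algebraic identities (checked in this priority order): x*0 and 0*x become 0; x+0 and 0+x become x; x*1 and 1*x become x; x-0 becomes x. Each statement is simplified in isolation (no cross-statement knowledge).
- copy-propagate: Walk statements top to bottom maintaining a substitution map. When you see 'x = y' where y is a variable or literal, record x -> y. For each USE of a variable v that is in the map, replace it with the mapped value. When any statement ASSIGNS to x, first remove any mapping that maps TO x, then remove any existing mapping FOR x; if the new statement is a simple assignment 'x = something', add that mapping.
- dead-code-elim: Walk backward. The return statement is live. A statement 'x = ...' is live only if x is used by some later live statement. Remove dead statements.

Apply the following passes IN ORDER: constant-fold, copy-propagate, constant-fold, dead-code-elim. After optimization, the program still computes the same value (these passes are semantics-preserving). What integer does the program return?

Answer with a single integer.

Initial IR:
  b = 5
  x = b - 0
  d = 0 + 0
  y = x * 0
  a = b
  t = 4 - 0
  return t
After constant-fold (7 stmts):
  b = 5
  x = b
  d = 0
  y = 0
  a = b
  t = 4
  return t
After copy-propagate (7 stmts):
  b = 5
  x = 5
  d = 0
  y = 0
  a = 5
  t = 4
  return 4
After constant-fold (7 stmts):
  b = 5
  x = 5
  d = 0
  y = 0
  a = 5
  t = 4
  return 4
After dead-code-elim (1 stmts):
  return 4
Evaluate:
  b = 5  =>  b = 5
  x = b - 0  =>  x = 5
  d = 0 + 0  =>  d = 0
  y = x * 0  =>  y = 0
  a = b  =>  a = 5
  t = 4 - 0  =>  t = 4
  return t = 4

Answer: 4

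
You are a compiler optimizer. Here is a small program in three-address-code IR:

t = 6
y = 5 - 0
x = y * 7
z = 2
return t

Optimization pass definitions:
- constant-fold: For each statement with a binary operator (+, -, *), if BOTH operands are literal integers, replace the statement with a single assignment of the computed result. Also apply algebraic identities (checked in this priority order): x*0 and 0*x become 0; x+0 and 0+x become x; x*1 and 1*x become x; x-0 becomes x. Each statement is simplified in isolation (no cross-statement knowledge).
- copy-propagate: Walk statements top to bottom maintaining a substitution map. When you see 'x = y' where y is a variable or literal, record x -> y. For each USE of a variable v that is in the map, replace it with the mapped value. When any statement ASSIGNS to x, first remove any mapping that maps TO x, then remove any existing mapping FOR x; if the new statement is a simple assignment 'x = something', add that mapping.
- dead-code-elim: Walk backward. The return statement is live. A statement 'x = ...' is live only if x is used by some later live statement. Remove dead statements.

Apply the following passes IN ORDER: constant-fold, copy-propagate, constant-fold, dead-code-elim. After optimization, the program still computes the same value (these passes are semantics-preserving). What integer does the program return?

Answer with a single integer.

Initial IR:
  t = 6
  y = 5 - 0
  x = y * 7
  z = 2
  return t
After constant-fold (5 stmts):
  t = 6
  y = 5
  x = y * 7
  z = 2
  return t
After copy-propagate (5 stmts):
  t = 6
  y = 5
  x = 5 * 7
  z = 2
  return 6
After constant-fold (5 stmts):
  t = 6
  y = 5
  x = 35
  z = 2
  return 6
After dead-code-elim (1 stmts):
  return 6
Evaluate:
  t = 6  =>  t = 6
  y = 5 - 0  =>  y = 5
  x = y * 7  =>  x = 35
  z = 2  =>  z = 2
  return t = 6

Answer: 6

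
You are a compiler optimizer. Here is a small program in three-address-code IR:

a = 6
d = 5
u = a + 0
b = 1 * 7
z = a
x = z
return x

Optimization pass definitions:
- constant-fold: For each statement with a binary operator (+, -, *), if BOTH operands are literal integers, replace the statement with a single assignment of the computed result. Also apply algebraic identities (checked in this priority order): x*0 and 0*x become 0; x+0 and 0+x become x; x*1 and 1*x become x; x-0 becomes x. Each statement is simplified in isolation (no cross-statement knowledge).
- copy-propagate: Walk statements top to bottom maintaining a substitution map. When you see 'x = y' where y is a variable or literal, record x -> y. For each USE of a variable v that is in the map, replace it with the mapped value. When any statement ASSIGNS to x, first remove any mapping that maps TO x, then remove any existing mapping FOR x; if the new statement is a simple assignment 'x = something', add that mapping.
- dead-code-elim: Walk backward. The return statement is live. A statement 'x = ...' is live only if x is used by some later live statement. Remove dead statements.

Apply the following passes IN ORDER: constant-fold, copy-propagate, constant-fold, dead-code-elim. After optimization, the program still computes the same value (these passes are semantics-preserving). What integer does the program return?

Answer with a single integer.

Initial IR:
  a = 6
  d = 5
  u = a + 0
  b = 1 * 7
  z = a
  x = z
  return x
After constant-fold (7 stmts):
  a = 6
  d = 5
  u = a
  b = 7
  z = a
  x = z
  return x
After copy-propagate (7 stmts):
  a = 6
  d = 5
  u = 6
  b = 7
  z = 6
  x = 6
  return 6
After constant-fold (7 stmts):
  a = 6
  d = 5
  u = 6
  b = 7
  z = 6
  x = 6
  return 6
After dead-code-elim (1 stmts):
  return 6
Evaluate:
  a = 6  =>  a = 6
  d = 5  =>  d = 5
  u = a + 0  =>  u = 6
  b = 1 * 7  =>  b = 7
  z = a  =>  z = 6
  x = z  =>  x = 6
  return x = 6

Answer: 6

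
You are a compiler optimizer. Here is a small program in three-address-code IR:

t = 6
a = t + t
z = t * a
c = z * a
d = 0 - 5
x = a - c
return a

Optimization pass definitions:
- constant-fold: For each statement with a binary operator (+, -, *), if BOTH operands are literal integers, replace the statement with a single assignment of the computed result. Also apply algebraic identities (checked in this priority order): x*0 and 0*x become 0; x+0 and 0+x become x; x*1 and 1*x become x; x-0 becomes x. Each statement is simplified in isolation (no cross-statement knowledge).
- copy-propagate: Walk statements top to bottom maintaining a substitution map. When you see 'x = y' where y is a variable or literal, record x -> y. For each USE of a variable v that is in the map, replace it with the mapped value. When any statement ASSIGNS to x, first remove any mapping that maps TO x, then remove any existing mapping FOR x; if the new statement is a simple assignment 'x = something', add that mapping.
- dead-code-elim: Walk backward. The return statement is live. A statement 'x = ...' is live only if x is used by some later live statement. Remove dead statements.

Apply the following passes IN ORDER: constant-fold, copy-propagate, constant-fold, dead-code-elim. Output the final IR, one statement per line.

Answer: a = 12
return a

Derivation:
Initial IR:
  t = 6
  a = t + t
  z = t * a
  c = z * a
  d = 0 - 5
  x = a - c
  return a
After constant-fold (7 stmts):
  t = 6
  a = t + t
  z = t * a
  c = z * a
  d = -5
  x = a - c
  return a
After copy-propagate (7 stmts):
  t = 6
  a = 6 + 6
  z = 6 * a
  c = z * a
  d = -5
  x = a - c
  return a
After constant-fold (7 stmts):
  t = 6
  a = 12
  z = 6 * a
  c = z * a
  d = -5
  x = a - c
  return a
After dead-code-elim (2 stmts):
  a = 12
  return a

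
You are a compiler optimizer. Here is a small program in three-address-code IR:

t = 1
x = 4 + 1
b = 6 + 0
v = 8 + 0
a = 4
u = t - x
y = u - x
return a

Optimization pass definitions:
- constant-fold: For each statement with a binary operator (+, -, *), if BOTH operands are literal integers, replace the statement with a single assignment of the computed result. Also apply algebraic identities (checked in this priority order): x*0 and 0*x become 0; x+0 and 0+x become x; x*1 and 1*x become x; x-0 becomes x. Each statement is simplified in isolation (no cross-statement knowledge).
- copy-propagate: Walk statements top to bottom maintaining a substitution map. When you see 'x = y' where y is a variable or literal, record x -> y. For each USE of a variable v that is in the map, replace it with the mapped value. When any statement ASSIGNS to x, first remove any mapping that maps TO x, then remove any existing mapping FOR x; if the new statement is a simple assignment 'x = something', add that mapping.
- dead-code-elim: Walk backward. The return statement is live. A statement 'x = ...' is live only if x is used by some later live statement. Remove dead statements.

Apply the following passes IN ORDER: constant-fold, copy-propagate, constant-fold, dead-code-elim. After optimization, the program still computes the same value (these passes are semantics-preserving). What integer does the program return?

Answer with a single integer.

Initial IR:
  t = 1
  x = 4 + 1
  b = 6 + 0
  v = 8 + 0
  a = 4
  u = t - x
  y = u - x
  return a
After constant-fold (8 stmts):
  t = 1
  x = 5
  b = 6
  v = 8
  a = 4
  u = t - x
  y = u - x
  return a
After copy-propagate (8 stmts):
  t = 1
  x = 5
  b = 6
  v = 8
  a = 4
  u = 1 - 5
  y = u - 5
  return 4
After constant-fold (8 stmts):
  t = 1
  x = 5
  b = 6
  v = 8
  a = 4
  u = -4
  y = u - 5
  return 4
After dead-code-elim (1 stmts):
  return 4
Evaluate:
  t = 1  =>  t = 1
  x = 4 + 1  =>  x = 5
  b = 6 + 0  =>  b = 6
  v = 8 + 0  =>  v = 8
  a = 4  =>  a = 4
  u = t - x  =>  u = -4
  y = u - x  =>  y = -9
  return a = 4

Answer: 4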